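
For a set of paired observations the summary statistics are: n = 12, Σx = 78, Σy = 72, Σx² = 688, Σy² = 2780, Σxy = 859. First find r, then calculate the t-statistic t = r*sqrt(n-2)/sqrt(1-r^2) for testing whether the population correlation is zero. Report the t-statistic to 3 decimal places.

Numerator: nΣxy − (Σx)(Σy) = 12·859 − (78)(72) = 4692
Denominator: √[(nΣx²−(Σx)²)(nΣy²−(Σy)²)]
  nΣx²−(Σx)² = 12·688 − 6084 = 2172;  nΣy²−(Σy)² = 12·2780 − 5184 = 28176
  √(2172·28176) = √61198272 = 7822.9324
r = 4692 / 7822.9324 = 0.5998
t = r·√(n−2)/√(1−r²) = 0.5998·√10 / √(1−0.359760) = 1.896734 / 0.800150 = 2.370

2.370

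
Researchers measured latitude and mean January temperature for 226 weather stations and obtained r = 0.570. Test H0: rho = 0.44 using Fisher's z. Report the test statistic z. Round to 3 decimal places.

2.618

Fisher z: atanh(0.570) = 0.647523, atanh(0.44) = 0.472231
z = (z_r − z_0)·√(n−3) = (0.647523 − 0.472231)·√223 = 0.175292 · 14.933185 = 2.618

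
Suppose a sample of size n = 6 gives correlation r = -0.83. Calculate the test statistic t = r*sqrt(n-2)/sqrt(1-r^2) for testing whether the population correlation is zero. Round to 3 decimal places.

1 − r² = 1 − 0.6889 = 0.3111;  √(1−r²) = 0.557763
√(n−2) = √4 = 2.000000
t = r·√(n−2)/√(1−r²) = -0.83 · 2.000000 / 0.557763 = -2.976

-2.976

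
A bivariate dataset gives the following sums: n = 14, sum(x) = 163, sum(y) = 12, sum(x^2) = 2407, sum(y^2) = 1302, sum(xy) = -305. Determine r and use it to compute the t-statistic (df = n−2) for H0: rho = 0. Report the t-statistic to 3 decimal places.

Numerator: nΣxy − (Σx)(Σy) = 14·(-305) − (163)(12) = -6226
Denominator: √[(nΣx²−(Σx)²)(nΣy²−(Σy)²)]
  nΣx²−(Σx)² = 14·2407 − 26569 = 7129;  nΣy²−(Σy)² = 14·1302 − 144 = 18084
  √(7129·18084) = √128920836 = 11354.3312
r = -6226 / 11354.3312 = -0.5483
t = r·√(n−2)/√(1−r²) = -0.5483·√12 / √(1−0.300633) = -1.899367 / 0.836282 = -2.271

-2.271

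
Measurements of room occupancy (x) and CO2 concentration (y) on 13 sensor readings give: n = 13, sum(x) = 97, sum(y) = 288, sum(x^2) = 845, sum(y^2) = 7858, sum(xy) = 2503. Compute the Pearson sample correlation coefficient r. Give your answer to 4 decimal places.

S_xy = nΣxy − ΣxΣy = 13·2503 − 97·288 = 32539 − 27936 = 4603
S_xx = nΣx² − (Σx)² = 13·845 − 97² = 10985 − 9409 = 1576
S_yy = nΣy² − (Σy)² = 13·7858 − 288² = 102154 − 82944 = 19210
r = S_xy / √(S_xx·S_yy) = 4603 / √(1576·19210) = 4603 / √30274960 = 4603 / 5502.2686 = 0.8366

0.8366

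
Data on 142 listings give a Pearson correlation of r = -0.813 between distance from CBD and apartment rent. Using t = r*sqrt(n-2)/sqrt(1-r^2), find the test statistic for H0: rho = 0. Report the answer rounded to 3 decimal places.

-16.521

1 − r² = 1 − 0.660969 = 0.339031;  √(1−r²) = 0.582264
√(n−2) = √140 = 11.832160
t = r·√(n−2)/√(1−r²) = -0.813 · 11.832160 / 0.582264 = -16.521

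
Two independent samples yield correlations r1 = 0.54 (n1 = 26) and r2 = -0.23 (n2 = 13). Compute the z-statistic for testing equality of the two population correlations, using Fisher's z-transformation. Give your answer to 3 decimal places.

2.213

Fisher z-transforms: z1 = atanh(0.54) = 0.604156, z2 = atanh(-0.23) = -0.234189; difference d = 0.838345
Var(d) = 1/23 + 1/10 = 0.0434783 + 0.1000000 = 0.1434783
z = d/√Var(d) = 0.838345 / √0.1434783 = 0.838345 / 0.378785 = 2.213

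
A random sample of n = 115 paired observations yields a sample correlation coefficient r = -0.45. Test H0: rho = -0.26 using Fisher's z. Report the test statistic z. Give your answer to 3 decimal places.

z_r = atanh(-0.45) = -0.484700,  z_0 = atanh(-0.26) = -0.266108
SE = 1/√(n−3) = 1/√112 = 0.094491
z = (z_r − z_0)/SE = (-0.484700 − (-0.266108)) / 0.094491 = -0.218592 / 0.094491 = -2.313

-2.313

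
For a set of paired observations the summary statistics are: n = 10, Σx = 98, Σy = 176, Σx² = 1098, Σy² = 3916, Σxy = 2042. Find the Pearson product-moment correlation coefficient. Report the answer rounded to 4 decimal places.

0.9452

S_xy = nΣxy − ΣxΣy = 10·2042 − 98·176 = 20420 − 17248 = 3172
S_xx = nΣx² − (Σx)² = 10·1098 − 98² = 10980 − 9604 = 1376
S_yy = nΣy² − (Σy)² = 10·3916 − 176² = 39160 − 30976 = 8184
r = S_xy / √(S_xx·S_yy) = 3172 / √(1376·8184) = 3172 / √11261184 = 3172 / 3355.7688 = 0.9452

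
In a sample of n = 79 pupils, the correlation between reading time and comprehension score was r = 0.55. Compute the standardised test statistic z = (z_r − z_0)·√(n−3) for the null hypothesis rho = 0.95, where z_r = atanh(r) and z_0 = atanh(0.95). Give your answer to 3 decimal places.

Fisher z: atanh(0.55) = 0.618381, atanh(0.95) = 1.831781
z = (z_r − z_0)·√(n−3) = (0.618381 − 1.831781)·√76 = -1.213400 · 8.717798 = -10.578

-10.578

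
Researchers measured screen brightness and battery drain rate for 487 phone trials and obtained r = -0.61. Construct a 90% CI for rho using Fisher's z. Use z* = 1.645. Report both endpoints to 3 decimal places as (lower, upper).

(-0.655, -0.561)

Fisher z: z_r = atanh(r) = ½·ln((1+(-0.61))/(1−(-0.61))) = -0.708921
SE(z) = 1/√(n−3) = 1/√484 = 0.045455
90% ⇒ z* = 1.645; margin = 1.645·0.045455 = 0.074773
CI on z-scale: (-0.783694, -0.634148)
Back-transform: tanh(-0.783694) = -0.654822, tanh(-0.634148) = -0.560902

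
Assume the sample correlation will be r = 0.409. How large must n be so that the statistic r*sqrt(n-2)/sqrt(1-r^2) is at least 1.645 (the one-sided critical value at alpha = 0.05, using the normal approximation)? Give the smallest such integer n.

16

r√(n−2)/√(1−r²) ≥ 1.645  ⇔  n−2 ≥ (1.645)²·(1−r²)/r²
(1−r²)/r² = (1−0.167281)/0.167281 = 4.9780
n ≥ 2 + 2.706025·4.9780 = 2 + 13.4706 = 15.4706
⌈15.4706⌉ = 16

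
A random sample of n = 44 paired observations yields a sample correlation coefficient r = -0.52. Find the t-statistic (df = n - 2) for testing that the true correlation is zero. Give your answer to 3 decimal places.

t = r·√(n−2) / √(1−r²) with r = -0.52, n = 44
  = -0.52·√42 / √(1 − 0.2704)
  = -0.52·6.480741 / 0.854166
  = -3.369985 / 0.854166 = -3.945

-3.945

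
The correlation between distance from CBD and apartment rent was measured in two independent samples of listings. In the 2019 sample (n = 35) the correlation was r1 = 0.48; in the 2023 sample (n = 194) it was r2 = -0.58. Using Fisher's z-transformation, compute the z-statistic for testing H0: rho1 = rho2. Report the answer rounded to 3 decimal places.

6.206

z1 = atanh(0.48) = 0.522984,  z2 = atanh(-0.58) = -0.662463
SE = √(1/(n1−3) + 1/(n2−3)) = √(1/32 + 1/191) = √(0.0312500 + 0.0052356) = √0.0364856 = 0.191012
z = (z1 − z2)/SE = (0.522984 − (-0.662463)) / 0.191012 = 1.185447 / 0.191012 = 6.206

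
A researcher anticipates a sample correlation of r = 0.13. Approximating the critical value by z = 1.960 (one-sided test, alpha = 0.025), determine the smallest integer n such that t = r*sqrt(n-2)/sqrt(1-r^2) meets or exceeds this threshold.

Need r·√(n−2)/√(1−r²) ≥ 1.960
√(n−2) ≥ 1.960·√(1−0.0169) / 0.13 = 1.960·0.991514 / 0.13 = 14.9490
n−2 ≥ 223.4726  ⇒  n ≥ 225.4726
Smallest integer n = 226

226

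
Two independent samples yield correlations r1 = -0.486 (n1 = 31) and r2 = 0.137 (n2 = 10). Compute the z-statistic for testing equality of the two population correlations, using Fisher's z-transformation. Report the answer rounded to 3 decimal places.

-1.582

Fisher z-transforms: z1 = atanh(-0.486) = -0.530810, z2 = atanh(0.137) = 0.137867; difference d = -0.668677
Var(d) = 1/28 + 1/7 = 0.0357143 + 0.1428571 = 0.1785714
z = d/√Var(d) = -0.668677 / √0.1785714 = -0.668677 / 0.422577 = -1.582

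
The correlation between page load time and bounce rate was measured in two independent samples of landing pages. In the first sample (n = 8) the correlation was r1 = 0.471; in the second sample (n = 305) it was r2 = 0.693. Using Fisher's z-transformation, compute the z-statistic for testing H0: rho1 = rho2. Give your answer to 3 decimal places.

-0.759

Fisher z-transforms: z1 = atanh(0.471) = 0.511355, z2 = atanh(0.693) = 0.853705; difference d = -0.342350
Var(d) = 1/5 + 1/302 = 0.2000000 + 0.0033113 = 0.2033113
z = d/√Var(d) = -0.342350 / √0.2033113 = -0.342350 / 0.450901 = -0.759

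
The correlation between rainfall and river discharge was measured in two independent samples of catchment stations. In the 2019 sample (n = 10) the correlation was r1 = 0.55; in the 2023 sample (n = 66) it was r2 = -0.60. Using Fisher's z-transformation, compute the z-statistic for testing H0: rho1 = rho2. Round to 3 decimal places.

3.292

Fisher z-transforms: z1 = atanh(0.55) = 0.618381, z2 = atanh(-0.60) = -0.693147; difference d = 1.311528
Var(d) = 1/7 + 1/63 = 0.1428571 + 0.0158730 = 0.1587301
z = d/√Var(d) = 1.311528 / √0.1587301 = 1.311528 / 0.398409 = 3.292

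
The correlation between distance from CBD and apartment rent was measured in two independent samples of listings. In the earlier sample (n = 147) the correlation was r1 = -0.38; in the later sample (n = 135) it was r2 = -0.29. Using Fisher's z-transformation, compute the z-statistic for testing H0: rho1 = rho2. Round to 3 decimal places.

-0.842

z1 = atanh(-0.38) = -0.400060,  z2 = atanh(-0.29) = -0.298566
SE = √(1/(n1−3) + 1/(n2−3)) = √(1/144 + 1/132) = √(0.0069444 + 0.0075758) = √0.0145202 = 0.120500
z = (z1 − z2)/SE = (-0.400060 − (-0.298566)) / 0.120500 = -0.101494 / 0.120500 = -0.842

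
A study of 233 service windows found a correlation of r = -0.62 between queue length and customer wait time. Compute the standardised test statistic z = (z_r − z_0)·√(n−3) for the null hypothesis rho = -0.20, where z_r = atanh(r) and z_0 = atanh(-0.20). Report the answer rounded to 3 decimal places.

-7.921

Fisher z: atanh(-0.62) = -0.725005, atanh(-0.20) = -0.202733
z = (z_r − z_0)·√(n−3) = (-0.725005 − (-0.202733))·√230 = -0.522272 · 15.165751 = -7.921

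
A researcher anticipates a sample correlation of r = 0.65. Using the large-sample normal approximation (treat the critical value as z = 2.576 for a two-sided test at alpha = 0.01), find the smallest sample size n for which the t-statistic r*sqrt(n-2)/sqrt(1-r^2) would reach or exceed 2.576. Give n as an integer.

12

Need r·√(n−2)/√(1−r²) ≥ 2.576
√(n−2) ≥ 2.576·√(1−0.4225) / 0.65 = 2.576·0.759934 / 0.65 = 3.0117
n−2 ≥ 9.0703  ⇒  n ≥ 11.0703
Smallest integer n = 12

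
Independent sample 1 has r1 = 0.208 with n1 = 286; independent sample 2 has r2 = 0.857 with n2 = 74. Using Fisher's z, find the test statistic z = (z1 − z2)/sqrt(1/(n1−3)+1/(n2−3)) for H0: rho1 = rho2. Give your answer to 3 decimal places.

-8.068

Fisher z-transforms: z1 = atanh(0.208) = 0.211080, z2 = atanh(0.857) = 1.281936; difference d = -1.070856
Var(d) = 1/283 + 1/71 = 0.0035336 + 0.0140845 = 0.0176181
z = d/√Var(d) = -1.070856 / √0.0176181 = -1.070856 / 0.132733 = -8.068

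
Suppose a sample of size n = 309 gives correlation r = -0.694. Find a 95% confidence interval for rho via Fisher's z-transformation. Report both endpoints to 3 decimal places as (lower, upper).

(-0.748, -0.631)

z_r = atanh(-0.694) = -0.855631;  SE = 1/√(n−3) = 1/√306 = 0.057166
z-limits: -0.855631 ± 1.960·0.057166 = -0.855631 ± 0.112045 = [-0.967676, -0.743586]
ρ-limits: (tanh -0.967676, tanh -0.743586) = (-0.748, -0.631)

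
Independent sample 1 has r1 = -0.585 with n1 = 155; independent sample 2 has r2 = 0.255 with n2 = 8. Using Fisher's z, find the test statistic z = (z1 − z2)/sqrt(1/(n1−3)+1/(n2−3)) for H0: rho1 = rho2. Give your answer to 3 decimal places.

z1 = atanh(-0.585) = -0.670031,  z2 = atanh(0.255) = 0.260753
SE = √(1/(n1−3) + 1/(n2−3)) = √(1/152 + 1/5) = √(0.0065789 + 0.2000000) = √0.2065789 = 0.454510
z = (z1 − z2)/SE = (-0.670031 − 0.260753) / 0.454510 = -0.930784 / 0.454510 = -2.048

-2.048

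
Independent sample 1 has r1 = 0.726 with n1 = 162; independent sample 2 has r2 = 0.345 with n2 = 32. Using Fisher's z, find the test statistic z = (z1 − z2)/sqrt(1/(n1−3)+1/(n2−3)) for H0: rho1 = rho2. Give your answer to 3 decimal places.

2.776

z1 = atanh(0.726) = 0.920217,  z2 = atanh(0.345) = 0.359757
SE = √(1/(n1−3) + 1/(n2−3)) = √(1/159 + 1/29) = √(0.0062893 + 0.0344828) = √0.0407721 = 0.201921
z = (z1 − z2)/SE = (0.920217 − 0.359757) / 0.201921 = 0.560460 / 0.201921 = 2.776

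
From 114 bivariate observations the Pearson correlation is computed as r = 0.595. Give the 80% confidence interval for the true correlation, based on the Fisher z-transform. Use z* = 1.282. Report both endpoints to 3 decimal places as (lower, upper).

(0.511, 0.668)

z_r = atanh(0.595) = 0.685371;  SE = 1/√(n−3) = 1/√111 = 0.094916
z-limits: 0.685371 ± 1.282·0.094916 = 0.685371 ± 0.121682 = [0.563689, 0.807053]
ρ-limits: (tanh 0.563689, tanh 0.807053) = (0.511, 0.668)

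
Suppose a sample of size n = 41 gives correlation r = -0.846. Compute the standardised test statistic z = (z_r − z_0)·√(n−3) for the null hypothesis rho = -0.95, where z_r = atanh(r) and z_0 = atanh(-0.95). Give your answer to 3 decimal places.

3.636

Fisher z: atanh(-0.846) = -1.241912, atanh(-0.95) = -1.831781
z = (z_r − z_0)·√(n−3) = (-1.241912 − (-1.831781))·√38 = 0.589869 · 6.164414 = 3.636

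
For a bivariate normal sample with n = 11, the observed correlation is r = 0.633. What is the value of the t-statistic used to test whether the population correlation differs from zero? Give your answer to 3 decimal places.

2.453

t = r·√(n−2) / √(1−r²) with r = 0.633, n = 11
  = 0.633·√9 / √(1 − 0.400689)
  = 0.633·3.000000 / 0.774152
  = 1.899000 / 0.774152 = 2.453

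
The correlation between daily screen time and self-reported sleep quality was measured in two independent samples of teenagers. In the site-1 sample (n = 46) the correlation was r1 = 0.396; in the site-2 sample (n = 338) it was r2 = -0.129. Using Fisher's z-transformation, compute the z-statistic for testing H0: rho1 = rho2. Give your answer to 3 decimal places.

3.387

Fisher z-transforms: z1 = atanh(0.396) = 0.418896, z2 = atanh(-0.129) = -0.129723; difference d = 0.548619
Var(d) = 1/43 + 1/335 = 0.0232558 + 0.0029851 = 0.0262409
z = d/√Var(d) = 0.548619 / √0.0262409 = 0.548619 / 0.161990 = 3.387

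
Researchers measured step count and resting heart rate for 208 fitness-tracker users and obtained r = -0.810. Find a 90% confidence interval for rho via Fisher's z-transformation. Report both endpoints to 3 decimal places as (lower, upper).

z_r = atanh(-0.810) = -1.127029;  SE = 1/√(n−3) = 1/√205 = 0.069843
z-limits: -1.127029 ± 1.645·0.069843 = -1.127029 ± 0.114892 = [-1.241921, -1.012137]
ρ-limits: (tanh -1.241921, tanh -1.012137) = (-0.846, -0.767)

(-0.846, -0.767)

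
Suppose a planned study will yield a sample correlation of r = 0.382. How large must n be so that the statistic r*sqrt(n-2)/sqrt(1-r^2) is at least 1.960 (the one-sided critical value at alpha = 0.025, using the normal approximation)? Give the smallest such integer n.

Need r·√(n−2)/√(1−r²) ≥ 1.960
√(n−2) ≥ 1.960·√(1−0.145924) / 0.382 = 1.960·0.924162 / 0.382 = 4.7418
n−2 ≥ 22.4847  ⇒  n ≥ 24.4847
Smallest integer n = 25

25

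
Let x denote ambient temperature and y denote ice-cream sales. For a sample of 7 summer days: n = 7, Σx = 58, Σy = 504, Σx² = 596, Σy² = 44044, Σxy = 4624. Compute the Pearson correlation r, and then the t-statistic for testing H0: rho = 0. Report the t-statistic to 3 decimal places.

1.202

S_xy = nΣxy − ΣxΣy = 7·4624 − 58·504 = 32368 − 29232 = 3136
S_xx = nΣx² − (Σx)² = 7·596 − 58² = 4172 − 3364 = 808
S_yy = nΣy² − (Σy)² = 7·44044 − 504² = 308308 − 254016 = 54292
r = S_xy / √(S_xx·S_yy) = 3136 / √(808·54292) = 3136 / √43867936 = 3136 / 6623.2874 = 0.4735
t = r·√(n−2)/√(1−r²) = 0.4735·√5 / √(1−0.224202) = 1.058778 / 0.880794 = 1.202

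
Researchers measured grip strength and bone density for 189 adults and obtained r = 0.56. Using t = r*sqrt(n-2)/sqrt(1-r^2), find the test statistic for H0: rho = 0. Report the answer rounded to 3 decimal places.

9.243

1 − r² = 1 − 0.3136 = 0.6864;  √(1−r²) = 0.828493
√(n−2) = √187 = 13.674794
t = r·√(n−2)/√(1−r²) = 0.56 · 13.674794 / 0.828493 = 9.243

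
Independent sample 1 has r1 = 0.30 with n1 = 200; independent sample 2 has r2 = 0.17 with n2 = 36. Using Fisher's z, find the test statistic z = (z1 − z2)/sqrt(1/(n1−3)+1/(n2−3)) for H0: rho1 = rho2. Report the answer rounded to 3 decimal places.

z1 = atanh(0.30) = 0.309520,  z2 = atanh(0.17) = 0.171667
SE = √(1/(n1−3) + 1/(n2−3)) = √(1/197 + 1/33) = √(0.0050761 + 0.0303030) = √0.0353791 = 0.188093
z = (z1 − z2)/SE = (0.309520 − 0.171667) / 0.188093 = 0.137853 / 0.188093 = 0.733

0.733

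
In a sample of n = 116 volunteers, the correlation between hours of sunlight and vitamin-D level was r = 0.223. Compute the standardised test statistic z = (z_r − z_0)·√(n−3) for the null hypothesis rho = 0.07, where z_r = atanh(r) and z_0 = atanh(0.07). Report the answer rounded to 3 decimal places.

z_r = atanh(0.223) = 0.226811,  z_0 = atanh(0.07) = 0.070115
SE = 1/√(n−3) = 1/√113 = 0.094072
z = (z_r − z_0)/SE = (0.226811 − 0.070115) / 0.094072 = 0.156696 / 0.094072 = 1.666

1.666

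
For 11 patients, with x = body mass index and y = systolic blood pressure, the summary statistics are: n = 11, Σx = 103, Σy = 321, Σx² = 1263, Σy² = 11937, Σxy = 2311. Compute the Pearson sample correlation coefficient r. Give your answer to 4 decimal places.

-0.7932

Numerator: nΣxy − (Σx)(Σy) = 11·2311 − (103)(321) = -7642
Denominator: √[(nΣx²−(Σx)²)(nΣy²−(Σy)²)]
  nΣx²−(Σx)² = 11·1263 − 10609 = 3284;  nΣy²−(Σy)² = 11·11937 − 103041 = 28266
  √(3284·28266) = √92825544 = 9634.6014
r = -7642 / 9634.6014 = -0.7932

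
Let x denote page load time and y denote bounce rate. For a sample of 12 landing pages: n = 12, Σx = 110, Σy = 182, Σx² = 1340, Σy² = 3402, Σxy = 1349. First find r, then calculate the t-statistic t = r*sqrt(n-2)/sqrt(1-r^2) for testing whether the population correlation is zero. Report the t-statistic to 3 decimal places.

Numerator: nΣxy − (Σx)(Σy) = 12·1349 − (110)(182) = -3832
Denominator: √[(nΣx²−(Σx)²)(nΣy²−(Σy)²)]
  nΣx²−(Σx)² = 12·1340 − 12100 = 3980;  nΣy²−(Σy)² = 12·3402 − 33124 = 7700
  √(3980·7700) = √30646000 = 5535.8829
r = -3832 / 5535.8829 = -0.6922
t = r·√(n−2)/√(1−r²) = -0.6922·√10 / √(1−0.479141) = -2.188929 / 0.721706 = -3.033

-3.033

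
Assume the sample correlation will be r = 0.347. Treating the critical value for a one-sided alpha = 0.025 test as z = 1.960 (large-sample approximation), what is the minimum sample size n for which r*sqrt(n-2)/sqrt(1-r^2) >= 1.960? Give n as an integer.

31

r√(n−2)/√(1−r²) ≥ 1.960  ⇔  n−2 ≥ (1.960)²·(1−r²)/r²
(1−r²)/r² = (1−0.120409)/0.120409 = 7.3050
n ≥ 2 + 3.8416·7.3050 = 2 + 28.0629 = 30.0629
⌈30.0629⌉ = 31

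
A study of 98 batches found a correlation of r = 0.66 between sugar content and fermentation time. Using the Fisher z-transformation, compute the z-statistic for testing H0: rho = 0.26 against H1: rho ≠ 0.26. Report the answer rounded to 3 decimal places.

z_r = atanh(0.66) = 0.792814,  z_0 = atanh(0.26) = 0.266108
SE = 1/√(n−3) = 1/√95 = 0.102598
z = (z_r − z_0)/SE = (0.792814 − 0.266108) / 0.102598 = 0.526706 / 0.102598 = 5.134

5.134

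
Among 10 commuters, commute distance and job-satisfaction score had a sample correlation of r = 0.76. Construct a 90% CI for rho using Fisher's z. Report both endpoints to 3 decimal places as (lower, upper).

(0.358, 0.924)

Fisher z: z_r = atanh(r) = ½·ln((1+0.76)/(1−0.76)) = 0.996215
SE(z) = 1/√(n−3) = 1/√7 = 0.377964
90% ⇒ z* = 1.645; margin = 1.645·0.377964 = 0.621751
CI on z-scale: (0.374464, 1.617966)
Back-transform: tanh(0.374464) = 0.357890, tanh(1.617966) = 0.924329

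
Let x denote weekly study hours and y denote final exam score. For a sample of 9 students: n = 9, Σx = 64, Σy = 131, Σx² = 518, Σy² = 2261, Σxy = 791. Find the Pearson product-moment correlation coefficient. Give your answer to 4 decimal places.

Numerator: nΣxy − (Σx)(Σy) = 9·791 − (64)(131) = -1265
Denominator: √[(nΣx²−(Σx)²)(nΣy²−(Σy)²)]
  nΣx²−(Σx)² = 9·518 − 4096 = 566;  nΣy²−(Σy)² = 9·2261 − 17161 = 3188
  √(566·3188) = √1804408 = 1343.2825
r = -1265 / 1343.2825 = -0.9417

-0.9417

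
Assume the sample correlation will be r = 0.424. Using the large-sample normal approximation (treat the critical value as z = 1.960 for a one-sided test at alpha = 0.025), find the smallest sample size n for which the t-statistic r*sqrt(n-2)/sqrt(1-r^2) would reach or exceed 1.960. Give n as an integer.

Need r·√(n−2)/√(1−r²) ≥ 1.960
√(n−2) ≥ 1.960·√(1−0.179776) / 0.424 = 1.960·0.905662 / 0.424 = 4.1866
n−2 ≥ 17.5276  ⇒  n ≥ 19.5276
Smallest integer n = 20

20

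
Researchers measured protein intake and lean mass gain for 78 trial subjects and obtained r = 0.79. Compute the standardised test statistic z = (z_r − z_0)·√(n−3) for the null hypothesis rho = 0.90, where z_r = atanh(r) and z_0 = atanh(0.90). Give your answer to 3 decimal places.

z_r = atanh(0.79) = 1.071432,  z_0 = atanh(0.90) = 1.472219
SE = 1/√(n−3) = 1/√75 = 0.115470
z = (z_r − z_0)/SE = (1.071432 − 1.472219) / 0.115470 = -0.400787 / 0.115470 = -3.471

-3.471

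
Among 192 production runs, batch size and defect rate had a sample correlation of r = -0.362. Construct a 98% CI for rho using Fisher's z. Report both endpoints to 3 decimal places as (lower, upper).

z_r = atanh(-0.362) = -0.379186;  SE = 1/√(n−3) = 1/√189 = 0.072739
z-limits: -0.379186 ± 2.326·0.072739 = -0.379186 ± 0.169191 = [-0.548377, -0.209995]
ρ-limits: (tanh -0.548377, tanh -0.209995) = (-0.499, -0.207)

(-0.499, -0.207)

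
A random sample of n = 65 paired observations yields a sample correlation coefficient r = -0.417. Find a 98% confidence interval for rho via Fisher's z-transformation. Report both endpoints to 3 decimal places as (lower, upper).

z_r = atanh(-0.417) = -0.444055;  SE = 1/√(n−3) = 1/√62 = 0.127000
z-limits: -0.444055 ± 2.326·0.127000 = -0.444055 ± 0.295402 = [-0.739457, -0.148653]
ρ-limits: (tanh -0.739457, tanh -0.148653) = (-0.629, -0.148)

(-0.629, -0.148)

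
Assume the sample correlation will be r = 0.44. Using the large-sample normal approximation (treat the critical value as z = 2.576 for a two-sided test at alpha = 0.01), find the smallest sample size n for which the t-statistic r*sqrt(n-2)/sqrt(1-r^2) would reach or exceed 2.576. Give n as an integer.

r√(n−2)/√(1−r²) ≥ 2.576  ⇔  n−2 ≥ (2.576)²·(1−r²)/r²
(1−r²)/r² = (1−0.1936)/0.1936 = 4.1653
n ≥ 2 + 6.635776·4.1653 = 2 + 27.6400 = 29.6400
⌈29.6400⌉ = 30

30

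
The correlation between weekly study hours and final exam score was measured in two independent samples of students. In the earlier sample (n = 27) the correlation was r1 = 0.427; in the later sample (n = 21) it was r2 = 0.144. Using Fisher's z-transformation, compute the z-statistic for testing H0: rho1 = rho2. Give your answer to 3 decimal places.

z1 = atanh(0.427) = 0.456222,  z2 = atanh(0.144) = 0.145008
SE = √(1/(n1−3) + 1/(n2−3)) = √(1/24 + 1/18) = √(0.0416667 + 0.0555556) = √0.0972223 = 0.311805
z = (z1 − z2)/SE = (0.456222 − 0.145008) / 0.311805 = 0.311214 / 0.311805 = 0.998

0.998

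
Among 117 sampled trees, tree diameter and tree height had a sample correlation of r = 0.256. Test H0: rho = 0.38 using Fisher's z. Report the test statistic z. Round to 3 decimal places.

-1.476

Fisher z: atanh(0.256) = 0.261823, atanh(0.38) = 0.400060
z = (z_r − z_0)·√(n−3) = (0.261823 − 0.400060)·√114 = -0.138237 · 10.677078 = -1.476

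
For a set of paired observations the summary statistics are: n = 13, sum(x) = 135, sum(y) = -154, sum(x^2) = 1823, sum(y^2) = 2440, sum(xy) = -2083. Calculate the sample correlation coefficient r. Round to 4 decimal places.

-0.9501

Numerator: nΣxy − (Σx)(Σy) = 13·(-2083) − (135)(-154) = -6289
Denominator: √[(nΣx²−(Σx)²)(nΣy²−(Σy)²)]
  nΣx²−(Σx)² = 13·1823 − 18225 = 5474;  nΣy²−(Σy)² = 13·2440 − 23716 = 8004
  √(5474·8004) = √43813896 = 6619.2066
r = -6289 / 6619.2066 = -0.9501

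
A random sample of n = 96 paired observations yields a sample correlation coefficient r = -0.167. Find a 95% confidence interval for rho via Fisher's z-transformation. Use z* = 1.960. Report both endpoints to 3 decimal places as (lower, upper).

z_r = atanh(-0.167) = -0.168579;  SE = 1/√(n−3) = 1/√93 = 0.103695
z-limits: -0.168579 ± 1.960·0.103695 = -0.168579 ± 0.203242 = [-0.371821, 0.034663]
ρ-limits: (tanh -0.371821, tanh 0.034663) = (-0.356, 0.035)

(-0.356, 0.035)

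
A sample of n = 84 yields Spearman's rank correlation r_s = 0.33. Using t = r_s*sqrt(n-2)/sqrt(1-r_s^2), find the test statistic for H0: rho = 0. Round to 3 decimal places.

3.166

t = r_s·√(n−2) / √(1−r_s²) with r_s = 0.33, n = 84
  = 0.33·√82 / √(1 − 0.1089)
  = 0.33·9.055385 / 0.943981
  = 2.988277 / 0.943981 = 3.166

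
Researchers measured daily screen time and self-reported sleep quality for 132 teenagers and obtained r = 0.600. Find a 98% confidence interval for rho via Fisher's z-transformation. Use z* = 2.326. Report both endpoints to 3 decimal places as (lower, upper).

(0.453, 0.715)

z_r = atanh(0.600) = 0.693147;  SE = 1/√(n−3) = 1/√129 = 0.088045
z-limits: 0.693147 ± 2.326·0.088045 = 0.693147 ± 0.204793 = [0.488354, 0.897940]
ρ-limits: (tanh 0.488354, tanh 0.897940) = (0.453, 0.715)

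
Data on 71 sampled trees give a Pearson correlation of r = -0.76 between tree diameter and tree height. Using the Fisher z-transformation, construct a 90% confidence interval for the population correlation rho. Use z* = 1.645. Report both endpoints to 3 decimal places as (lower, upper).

z_r = atanh(-0.76) = -0.996215;  SE = 1/√(n−3) = 1/√68 = 0.121268
z-limits: -0.996215 ± 1.645·0.121268 = -0.996215 ± 0.199486 = [-1.195701, -0.796729]
ρ-limits: (tanh -1.195701, tanh -0.796729) = (-0.832, -0.662)

(-0.832, -0.662)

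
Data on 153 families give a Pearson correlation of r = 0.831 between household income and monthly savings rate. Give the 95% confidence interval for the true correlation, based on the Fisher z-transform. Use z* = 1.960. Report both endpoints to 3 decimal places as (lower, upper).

(0.774, 0.874)

Fisher z: z_r = atanh(r) = ½·ln((1+0.831)/(1−0.831)) = 1.191359
SE(z) = 1/√(n−3) = 1/√150 = 0.081650
95% ⇒ z* = 1.960; margin = 1.960·0.081650 = 0.160034
CI on z-scale: (1.031325, 1.351393)
Back-transform: tanh(1.031325) = 0.774439, tanh(1.351393) = 0.874382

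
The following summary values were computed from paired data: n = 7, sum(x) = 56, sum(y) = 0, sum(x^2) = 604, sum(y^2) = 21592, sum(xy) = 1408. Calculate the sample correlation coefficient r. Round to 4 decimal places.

0.7672

S_xy = nΣxy − ΣxΣy = 7·1408 − 56·0 = 9856 − 0 = 9856
S_xx = nΣx² − (Σx)² = 7·604 − 56² = 4228 − 3136 = 1092
S_yy = nΣy² − (Σy)² = 7·21592 − 0² = 151144 − 0 = 151144
r = S_xy / √(S_xx·S_yy) = 9856 / √(1092·151144) = 9856 / √165049248 = 9856 / 12847.1494 = 0.7672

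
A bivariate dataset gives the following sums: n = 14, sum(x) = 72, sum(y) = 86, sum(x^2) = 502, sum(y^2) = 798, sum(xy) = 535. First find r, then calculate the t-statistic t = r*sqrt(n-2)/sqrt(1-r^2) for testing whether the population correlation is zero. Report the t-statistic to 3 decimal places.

1.957

Numerator: nΣxy − (Σx)(Σy) = 14·535 − (72)(86) = 1298
Denominator: √[(nΣx²−(Σx)²)(nΣy²−(Σy)²)]
  nΣx²−(Σx)² = 14·502 − 5184 = 1844;  nΣy²−(Σy)² = 14·798 − 7396 = 3776
  √(1844·3776) = √6962944 = 2638.7391
r = 1298 / 2638.7391 = 0.4919
t = r·√(n−2)/√(1−r²) = 0.4919·√12 / √(1−0.241966) = 1.703992 / 0.870651 = 1.957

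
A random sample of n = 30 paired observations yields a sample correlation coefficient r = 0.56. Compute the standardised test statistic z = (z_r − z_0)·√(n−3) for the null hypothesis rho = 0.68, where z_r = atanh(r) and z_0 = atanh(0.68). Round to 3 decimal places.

z_r = atanh(0.56) = 0.632833,  z_0 = atanh(0.68) = 0.829114
SE = 1/√(n−3) = 1/√27 = 0.192450
z = (z_r − z_0)/SE = (0.632833 − 0.829114) / 0.192450 = -0.196281 / 0.192450 = -1.020

-1.020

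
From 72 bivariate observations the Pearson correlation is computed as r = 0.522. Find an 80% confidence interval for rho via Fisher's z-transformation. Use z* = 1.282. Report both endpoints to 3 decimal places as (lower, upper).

(0.401, 0.625)

Fisher z: z_r = atanh(r) = ½·ln((1+0.522)/(1−0.522)) = 0.579085
SE(z) = 1/√(n−3) = 1/√69 = 0.120386
80% ⇒ z* = 1.282; margin = 1.282·0.120386 = 0.154335
CI on z-scale: (0.424750, 0.733420)
Back-transform: tanh(0.424750) = 0.400924, tanh(0.733420) = 0.625153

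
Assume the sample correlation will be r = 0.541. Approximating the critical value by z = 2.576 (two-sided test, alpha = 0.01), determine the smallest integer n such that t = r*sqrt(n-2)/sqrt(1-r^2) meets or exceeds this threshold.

19

Need r·√(n−2)/√(1−r²) ≥ 2.576
√(n−2) ≥ 2.576·√(1−0.292681) / 0.541 = 2.576·0.841023 / 0.541 = 4.0046
n−2 ≥ 16.0368  ⇒  n ≥ 18.0368
Smallest integer n = 19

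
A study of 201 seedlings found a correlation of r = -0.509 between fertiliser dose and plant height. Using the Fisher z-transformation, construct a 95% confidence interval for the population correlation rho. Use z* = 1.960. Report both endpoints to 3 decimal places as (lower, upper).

z_r = atanh(-0.509) = -0.561379;  SE = 1/√(n−3) = 1/√198 = 0.071067
z-limits: -0.561379 ± 1.960·0.071067 = -0.561379 ± 0.139291 = [-0.700670, -0.422088]
ρ-limits: (tanh -0.700670, tanh -0.422088) = (-0.605, -0.399)

(-0.605, -0.399)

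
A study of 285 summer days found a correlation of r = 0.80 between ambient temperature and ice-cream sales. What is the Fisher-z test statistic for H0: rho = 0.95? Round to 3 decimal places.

-12.312

z_r = atanh(0.80) = 1.098612,  z_0 = atanh(0.95) = 1.831781
SE = 1/√(n−3) = 1/√282 = 0.059549
z = (z_r − z_0)/SE = (1.098612 − 1.831781) / 0.059549 = -0.733169 / 0.059549 = -12.312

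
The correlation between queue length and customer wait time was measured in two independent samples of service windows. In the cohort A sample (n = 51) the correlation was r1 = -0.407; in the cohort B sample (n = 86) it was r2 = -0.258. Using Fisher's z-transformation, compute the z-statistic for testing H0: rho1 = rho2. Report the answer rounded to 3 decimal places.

-0.927

Fisher z-transforms: z1 = atanh(-0.407) = -0.432010, z2 = atanh(-0.258) = -0.263965; difference d = -0.168045
Var(d) = 1/48 + 1/83 = 0.0208333 + 0.0120482 = 0.0328815
z = d/√Var(d) = -0.168045 / √0.0328815 = -0.168045 / 0.181333 = -0.927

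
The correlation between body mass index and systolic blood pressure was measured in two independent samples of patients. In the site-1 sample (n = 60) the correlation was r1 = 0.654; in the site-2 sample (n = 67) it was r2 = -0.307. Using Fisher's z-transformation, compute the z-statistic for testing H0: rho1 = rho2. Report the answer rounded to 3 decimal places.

Fisher z-transforms: z1 = atanh(0.654) = 0.782257, z2 = atanh(-0.307) = -0.317230; difference d = 1.099487
Var(d) = 1/57 + 1/64 = 0.0175439 + 0.0156250 = 0.0331689
z = d/√Var(d) = 1.099487 / √0.0331689 = 1.099487 / 0.182123 = 6.037

6.037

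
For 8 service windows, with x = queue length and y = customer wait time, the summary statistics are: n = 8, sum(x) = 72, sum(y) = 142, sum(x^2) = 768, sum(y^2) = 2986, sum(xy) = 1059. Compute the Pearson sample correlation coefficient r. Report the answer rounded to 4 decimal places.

-0.9266

S_xy = nΣxy − ΣxΣy = 8·1059 − 72·142 = 8472 − 10224 = -1752
S_xx = nΣx² − (Σx)² = 8·768 − 72² = 6144 − 5184 = 960
S_yy = nΣy² − (Σy)² = 8·2986 − 142² = 23888 − 20164 = 3724
r = S_xy / √(S_xx·S_yy) = -1752 / √(960·3724) = -1752 / √3575040 = -1752 / 1890.7776 = -0.9266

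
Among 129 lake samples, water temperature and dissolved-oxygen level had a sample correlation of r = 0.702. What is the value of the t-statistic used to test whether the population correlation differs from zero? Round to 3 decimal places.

11.108

1 − r² = 1 − 0.492804 = 0.507196;  √(1−r²) = 0.712177
√(n−2) = √127 = 11.269428
t = r·√(n−2)/√(1−r²) = 0.702 · 11.269428 / 0.712177 = 11.108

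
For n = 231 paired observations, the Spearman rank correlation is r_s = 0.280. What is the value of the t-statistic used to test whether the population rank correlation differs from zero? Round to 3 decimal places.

t = r_s·√(n−2) / √(1−r_s²) with r_s = 0.280, n = 231
  = 0.280·√229 / √(1 − 0.078400)
  = 0.280·15.132746 / 0.960000
  = 4.237169 / 0.960000 = 4.414

4.414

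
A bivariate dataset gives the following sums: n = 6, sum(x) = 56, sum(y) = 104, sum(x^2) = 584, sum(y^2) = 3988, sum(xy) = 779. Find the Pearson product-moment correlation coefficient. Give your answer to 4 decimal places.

-0.5235

S_xy = nΣxy − ΣxΣy = 6·779 − 56·104 = 4674 − 5824 = -1150
S_xx = nΣx² − (Σx)² = 6·584 − 56² = 3504 − 3136 = 368
S_yy = nΣy² − (Σy)² = 6·3988 − 104² = 23928 − 10816 = 13112
r = S_xy / √(S_xx·S_yy) = -1150 / √(368·13112) = -1150 / √4825216 = -1150 / 2196.6374 = -0.5235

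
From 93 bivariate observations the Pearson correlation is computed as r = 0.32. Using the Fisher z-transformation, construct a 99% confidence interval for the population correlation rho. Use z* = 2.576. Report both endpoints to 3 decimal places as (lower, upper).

(0.060, 0.539)

Fisher z: z_r = atanh(r) = ½·ln((1+0.32)/(1−0.32)) = 0.331647
SE(z) = 1/√(n−3) = 1/√90 = 0.105409
99% ⇒ z* = 2.576; margin = 2.576·0.105409 = 0.271534
CI on z-scale: (0.060113, 0.603181)
Back-transform: tanh(0.060113) = 0.060041, tanh(0.603181) = 0.539309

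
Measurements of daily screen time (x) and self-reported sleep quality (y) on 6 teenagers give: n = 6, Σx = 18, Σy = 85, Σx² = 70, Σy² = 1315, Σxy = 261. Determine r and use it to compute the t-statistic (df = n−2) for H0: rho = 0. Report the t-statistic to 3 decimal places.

S_xy = nΣxy − ΣxΣy = 6·261 − 18·85 = 1566 − 1530 = 36
S_xx = nΣx² − (Σx)² = 6·70 − 18² = 420 − 324 = 96
S_yy = nΣy² − (Σy)² = 6·1315 − 85² = 7890 − 7225 = 665
r = S_xy / √(S_xx·S_yy) = 36 / √(96·665) = 36 / √63840 = 36 / 252.6658 = 0.1425
t = r·√(n−2)/√(1−r²) = 0.1425·√4 / √(1−0.020306) = 0.285000 / 0.989795 = 0.288

0.288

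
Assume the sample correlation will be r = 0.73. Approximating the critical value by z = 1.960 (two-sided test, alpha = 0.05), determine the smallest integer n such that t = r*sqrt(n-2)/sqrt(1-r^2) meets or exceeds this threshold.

6

Need r·√(n−2)/√(1−r²) ≥ 1.960
√(n−2) ≥ 1.960·√(1−0.5329) / 0.73 = 1.960·0.683447 / 0.73 = 1.8350
n−2 ≥ 3.3672  ⇒  n ≥ 5.3672
Smallest integer n = 6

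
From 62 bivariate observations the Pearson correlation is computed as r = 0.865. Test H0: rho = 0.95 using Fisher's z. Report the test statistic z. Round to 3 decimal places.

-3.986

z_r = atanh(0.865) = 1.312871,  z_0 = atanh(0.95) = 1.831781
SE = 1/√(n−3) = 1/√59 = 0.130189
z = (z_r − z_0)/SE = (1.312871 − 1.831781) / 0.130189 = -0.518910 / 0.130189 = -3.986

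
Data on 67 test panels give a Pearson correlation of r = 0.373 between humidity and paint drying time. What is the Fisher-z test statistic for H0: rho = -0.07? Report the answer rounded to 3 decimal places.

Fisher z: atanh(0.373) = 0.391903, atanh(-0.07) = -0.070115
z = (z_r − z_0)·√(n−3) = (0.391903 − (-0.070115))·√64 = 0.462018 · 8.000000 = 3.696

3.696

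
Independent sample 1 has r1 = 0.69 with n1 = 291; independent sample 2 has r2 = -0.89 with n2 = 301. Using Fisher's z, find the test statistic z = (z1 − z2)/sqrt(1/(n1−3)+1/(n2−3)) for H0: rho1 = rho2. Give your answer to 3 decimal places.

27.470

Fisher z-transforms: z1 = atanh(0.69) = 0.847956, z2 = atanh(-0.89) = -1.421926; difference d = 2.269882
Var(d) = 1/288 + 1/298 = 0.0034722 + 0.0033557 = 0.0068279
z = d/√Var(d) = 2.269882 / √0.0068279 = 2.269882 / 0.082631 = 27.470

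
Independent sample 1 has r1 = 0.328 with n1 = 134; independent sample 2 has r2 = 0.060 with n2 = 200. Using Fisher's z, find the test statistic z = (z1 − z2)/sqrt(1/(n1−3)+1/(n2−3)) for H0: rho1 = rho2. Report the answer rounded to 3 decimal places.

2.488

Fisher z-transforms: z1 = atanh(0.328) = 0.340585, z2 = atanh(0.060) = 0.060072; difference d = 0.280513
Var(d) = 1/131 + 1/197 = 0.0076336 + 0.0050761 = 0.0127097
z = d/√Var(d) = 0.280513 / √0.0127097 = 0.280513 / 0.112737 = 2.488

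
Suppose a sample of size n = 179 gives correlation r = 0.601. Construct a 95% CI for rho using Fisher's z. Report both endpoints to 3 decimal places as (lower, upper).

Fisher z: z_r = atanh(r) = ½·ln((1+0.601)/(1−0.601)) = 0.694711
SE(z) = 1/√(n−3) = 1/√176 = 0.075378
95% ⇒ z* = 1.960; margin = 1.960·0.075378 = 0.147741
CI on z-scale: (0.546970, 0.842452)
Back-transform: tanh(0.546970) = 0.498246, tanh(0.842452) = 0.687106

(0.498, 0.687)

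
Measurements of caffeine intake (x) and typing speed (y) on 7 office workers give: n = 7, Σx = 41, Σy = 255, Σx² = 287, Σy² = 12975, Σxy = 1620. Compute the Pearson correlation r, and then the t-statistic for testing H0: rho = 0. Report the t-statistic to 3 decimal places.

0.714

Numerator: nΣxy − (Σx)(Σy) = 7·1620 − (41)(255) = 885
Denominator: √[(nΣx²−(Σx)²)(nΣy²−(Σy)²)]
  nΣx²−(Σx)² = 7·287 − 1681 = 328;  nΣy²−(Σy)² = 7·12975 − 65025 = 25800
  √(328·25800) = √8462400 = 2909.0205
r = 885 / 2909.0205 = 0.3042
t = r·√(n−2)/√(1−r²) = 0.3042·√5 / √(1−0.092538) = 0.680212 / 0.952608 = 0.714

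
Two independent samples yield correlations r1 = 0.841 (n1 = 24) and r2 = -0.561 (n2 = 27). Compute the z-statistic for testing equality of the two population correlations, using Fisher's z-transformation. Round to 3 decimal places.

Fisher z-transforms: z1 = atanh(0.841) = 1.224580, z2 = atanh(-0.561) = -0.634291; difference d = 1.858871
Var(d) = 1/21 + 1/24 = 0.0476190 + 0.0416667 = 0.0892857
z = d/√Var(d) = 1.858871 / √0.0892857 = 1.858871 / 0.298807 = 6.221

6.221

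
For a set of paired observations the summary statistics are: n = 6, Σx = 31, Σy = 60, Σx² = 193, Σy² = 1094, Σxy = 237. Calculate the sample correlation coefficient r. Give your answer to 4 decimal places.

-0.5732

S_xy = nΣxy − ΣxΣy = 6·237 − 31·60 = 1422 − 1860 = -438
S_xx = nΣx² − (Σx)² = 6·193 − 31² = 1158 − 961 = 197
S_yy = nΣy² − (Σy)² = 6·1094 − 60² = 6564 − 3600 = 2964
r = S_xy / √(S_xx·S_yy) = -438 / √(197·2964) = -438 / √583908 = -438 / 764.1387 = -0.5732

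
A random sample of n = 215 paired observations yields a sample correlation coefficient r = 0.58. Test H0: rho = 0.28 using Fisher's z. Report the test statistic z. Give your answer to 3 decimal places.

Fisher z: atanh(0.58) = 0.662463, atanh(0.28) = 0.287682
z = (z_r − z_0)·√(n−3) = (0.662463 − 0.287682)·√212 = 0.374781 · 14.560220 = 5.457

5.457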